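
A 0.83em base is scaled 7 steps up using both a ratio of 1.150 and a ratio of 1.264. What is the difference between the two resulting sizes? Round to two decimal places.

2.07em

At 1.150: 0.83 × 1.150⁷ = 2.2078em
At 1.264: 0.83 × 1.264⁷ = 4.2787em
Difference: 4.2787 − 2.2078 = 2.0709em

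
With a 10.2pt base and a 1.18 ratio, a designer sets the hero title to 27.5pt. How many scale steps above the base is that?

1.18ⁿ = 27.5 / 10.2 = 2.6961
n = ln(2.6961) / ln(1.18) = 0.9918 / 0.1655 ≈ 5.99

6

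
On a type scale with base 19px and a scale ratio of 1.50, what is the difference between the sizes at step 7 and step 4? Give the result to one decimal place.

Step 4: 19.0 × 1.50⁴ = 96.188px
Step 7: 19.0 × 1.50⁷ = 324.633px
Difference: 324.633 − 96.188 = 228.445px

228.4px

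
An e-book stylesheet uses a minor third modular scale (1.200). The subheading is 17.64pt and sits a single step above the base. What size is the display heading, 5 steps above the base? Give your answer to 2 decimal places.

36.58pt

17.64 × 1.200⁴ = 17.64 × 2.07360 ≈ 36.578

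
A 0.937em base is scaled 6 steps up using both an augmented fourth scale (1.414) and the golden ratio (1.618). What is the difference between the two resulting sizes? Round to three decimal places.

9.322em

Augmented fourth: 0.937 × 1.414⁶ = 7.48921em
Golden ratio: 0.937 × 1.618⁶ = 16.81166em
Difference: 16.81166 − 7.48921 = 9.32245em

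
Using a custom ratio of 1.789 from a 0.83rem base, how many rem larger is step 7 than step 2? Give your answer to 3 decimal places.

46.024rem

Step 2: 0.83 × 1.789² = 2.65643rem
Step 7: 0.83 × 1.789⁷ = 48.67999rem
Difference: 48.67999 − 2.65643 = 46.02356rem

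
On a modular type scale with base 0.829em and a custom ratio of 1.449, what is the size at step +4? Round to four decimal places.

0.829 × 1.449⁴ = 0.829 × 4.40832 ≈ 3.6545

3.6545em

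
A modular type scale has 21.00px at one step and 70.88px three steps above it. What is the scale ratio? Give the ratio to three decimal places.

1.500

r³ = 70.88 / 21.00, so r = (70.88/21.00)^(1/3).
r = 3.3752^(1/3) ≈ 1.5000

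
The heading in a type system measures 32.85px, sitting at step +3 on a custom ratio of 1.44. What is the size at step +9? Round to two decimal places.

32.85 × 1.44⁶ = 32.85 × 8.91610 ≈ 292.894

292.89px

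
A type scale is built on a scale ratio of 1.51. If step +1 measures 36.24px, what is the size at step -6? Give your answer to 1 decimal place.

36.24 ÷ 1.51⁷ = 36.24 ÷ 17.89941 ≈ 2.025

2.0px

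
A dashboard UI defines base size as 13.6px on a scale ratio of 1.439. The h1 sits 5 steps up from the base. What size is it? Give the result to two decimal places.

83.92px

Each step on a modular scale multiplies by the ratio, so the size n steps from the base is base × ratioⁿ.
13.6 × 1.439⁵ = 13.6 × 6.17027 ≈ 83.92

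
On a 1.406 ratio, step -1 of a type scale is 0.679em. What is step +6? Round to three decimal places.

The gap is 6 − (-1) = 7 steps, so the factor is 1.406^7.
0.679 × 1.406⁷ = 0.679 × 10.86169 ≈ 7.375

7.375em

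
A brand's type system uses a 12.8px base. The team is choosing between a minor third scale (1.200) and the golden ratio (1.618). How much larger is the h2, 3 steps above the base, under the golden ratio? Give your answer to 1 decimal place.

Minor third: 12.8 × 1.200³ = 22.118px
Golden ratio: 12.8 × 1.618³ = 54.218px
Difference: 54.218 − 22.118 = 32.100px

32.1px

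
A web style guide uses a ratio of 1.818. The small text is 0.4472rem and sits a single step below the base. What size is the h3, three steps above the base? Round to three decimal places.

4.885rem

The gap is 3 − (-1) = 4 steps, so the factor is 1.818^4.
0.4472 × 1.818⁴ = 0.4472 × 10.92384 ≈ 4.885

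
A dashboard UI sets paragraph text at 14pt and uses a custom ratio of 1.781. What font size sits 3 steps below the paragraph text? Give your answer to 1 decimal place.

2.5pt

Each step on a modular scale multiplies by the ratio, so the size n steps from the base is base × ratioⁿ.
14.0 ÷ 1.781³ = 14.0 ÷ 5.64926 ≈ 2.48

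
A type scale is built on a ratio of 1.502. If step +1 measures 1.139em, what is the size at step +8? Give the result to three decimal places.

19.643em

1.139 × 1.502⁷ = 1.139 × 17.24605 ≈ 19.643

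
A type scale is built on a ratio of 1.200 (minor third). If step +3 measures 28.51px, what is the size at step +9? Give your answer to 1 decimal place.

Moving from step +3 to step +9 is 6 steps up, so multiply by r⁶.
28.51 × 1.200⁶ = 28.51 × 2.98598 ≈ 85.130

85.1px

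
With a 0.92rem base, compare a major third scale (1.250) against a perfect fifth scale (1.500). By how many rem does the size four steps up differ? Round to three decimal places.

Major third: 0.92 × 1.250⁴ = 2.24609rem
Perfect fifth: 0.92 × 1.500⁴ = 4.65750rem
Difference: 4.65750 − 2.24609 = 2.41141rem

2.411rem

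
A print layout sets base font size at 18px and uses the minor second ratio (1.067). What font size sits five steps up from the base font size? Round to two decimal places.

18.0 × 1.067⁵ = 18.0 × 1.38300 ≈ 24.89

24.89px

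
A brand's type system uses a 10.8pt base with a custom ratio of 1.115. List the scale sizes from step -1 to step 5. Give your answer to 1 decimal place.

Step -1: 10.8 ÷ 1.115 = 9.7
Step 0: 10.8pt
Step 1: 10.8 × 1.115 = 12.0
Step 2: 10.8 × 1.115² = 13.4
Step 3: 10.8 × 1.115³ = 15.0
Step 4: 10.8 × 1.115⁴ = 16.7
Step 5: 10.8 × 1.115⁵ = 18.6

9.7pt, 10.8pt, 12.0pt, 13.4pt, 15.0pt, 16.7pt, 18.6pt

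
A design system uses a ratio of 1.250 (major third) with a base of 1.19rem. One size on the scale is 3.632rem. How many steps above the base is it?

1.250ⁿ = 3.632 / 1.19 = 3.0521
n = ln(3.0521) / ln(1.250) = 1.1158 / 0.2231 ≈ 5.00

5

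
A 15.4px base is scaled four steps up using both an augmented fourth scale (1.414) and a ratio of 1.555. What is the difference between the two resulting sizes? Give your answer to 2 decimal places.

Augmented fourth: 15.4 × 1.414⁴ = 61.5628px
At 1.555: 15.4 × 1.555⁴ = 90.0414px
Difference: 90.0414 − 61.5628 = 28.4786px

28.48px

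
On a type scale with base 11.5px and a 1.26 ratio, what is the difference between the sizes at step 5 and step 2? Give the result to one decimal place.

18.3px

Step 2: 11.5 × 1.26² = 18.257px
Step 5: 11.5 × 1.26⁵ = 36.522px
Difference: 36.522 − 18.257 = 18.265px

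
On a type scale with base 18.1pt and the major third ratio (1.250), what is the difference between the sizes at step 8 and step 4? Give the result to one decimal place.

63.7pt

Step 4: 18.1 × 1.250⁴ = 44.189pt
Step 8: 18.1 × 1.250⁸ = 107.884pt
Difference: 107.884 − 44.189 = 63.695pt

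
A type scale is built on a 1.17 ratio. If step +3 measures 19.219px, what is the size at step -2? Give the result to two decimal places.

8.77px

19.219 ÷ 1.17⁵ = 19.219 ÷ 2.19245 ≈ 8.766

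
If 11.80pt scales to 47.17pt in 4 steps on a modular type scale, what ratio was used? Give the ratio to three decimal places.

r⁴ = 47.17 / 11.80, so r = (47.17/11.80)^(1/4).
r = 3.9975^(1/4) ≈ 1.4140

1.414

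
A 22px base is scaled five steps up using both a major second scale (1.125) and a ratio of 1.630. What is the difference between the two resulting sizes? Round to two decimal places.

Major second: 22.0 × 1.125⁵ = 39.6447px
At 1.630: 22.0 × 1.630⁵ = 253.1400px
Difference: 253.1400 − 39.6447 = 213.4953px

213.50px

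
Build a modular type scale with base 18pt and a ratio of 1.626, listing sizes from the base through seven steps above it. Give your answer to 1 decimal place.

Step 0: 18pt
Step 1: 18.0 × 1.626 = 29.3
Step 2: 18.0 × 1.626² = 47.6
Step 3: 18.0 × 1.626³ = 77.4
Step 4: 18.0 × 1.626⁴ = 125.8
Step 5: 18.0 × 1.626⁵ = 204.6
Step 6: 18.0 × 1.626⁶ = 332.7
Step 7: 18.0 × 1.626⁷ = 540.9

18.0pt, 29.3pt, 47.6pt, 77.4pt, 125.8pt, 204.6pt, 332.7pt, 540.9pt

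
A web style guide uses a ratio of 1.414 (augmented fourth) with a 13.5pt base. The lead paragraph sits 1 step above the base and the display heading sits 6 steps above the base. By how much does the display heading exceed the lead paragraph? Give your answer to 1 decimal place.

88.8pt

Step 1: 13.5 × 1.414 = 19.089pt
Step 6: 13.5 × 1.414⁶ = 107.902pt
Difference: 107.902 − 19.089 = 88.813pt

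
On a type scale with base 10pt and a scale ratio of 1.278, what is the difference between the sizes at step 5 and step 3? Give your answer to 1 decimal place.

Step 3: 10.0 × 1.278³ = 20.873pt
Step 5: 10.0 × 1.278⁵ = 34.092pt
Difference: 34.092 − 20.873 = 13.219pt

13.2pt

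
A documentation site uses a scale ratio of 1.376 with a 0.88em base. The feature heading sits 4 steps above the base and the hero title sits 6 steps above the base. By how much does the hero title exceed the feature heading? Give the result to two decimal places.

Step 4: 0.88 × 1.376⁴ = 3.1547em
Step 6: 0.88 × 1.376⁶ = 5.9730em
Difference: 5.9730 − 3.1547 = 2.8183em

2.82em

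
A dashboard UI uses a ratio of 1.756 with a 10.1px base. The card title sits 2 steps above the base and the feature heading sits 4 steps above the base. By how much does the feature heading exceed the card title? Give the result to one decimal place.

Step 2: 10.1 × 1.756² = 31.144px
Step 4: 10.1 × 1.756⁴ = 96.033px
Difference: 96.033 − 31.144 = 64.889px

64.9px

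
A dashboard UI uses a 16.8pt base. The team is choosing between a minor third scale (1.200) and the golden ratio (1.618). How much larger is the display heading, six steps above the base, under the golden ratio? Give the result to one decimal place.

Minor third: 16.8 × 1.200⁶ = 50.165pt
Golden ratio: 16.8 × 1.618⁶ = 301.426pt
Difference: 301.426 − 50.165 = 251.261pt

251.3pt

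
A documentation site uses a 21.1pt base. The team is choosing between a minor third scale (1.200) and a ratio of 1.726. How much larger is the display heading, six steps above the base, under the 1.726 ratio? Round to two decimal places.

Minor third: 21.1 × 1.200⁶ = 63.0043pt
At 1.726: 21.1 × 1.726⁶ = 557.8625pt
Difference: 557.8625 − 63.0043 = 494.8582pt

494.86pt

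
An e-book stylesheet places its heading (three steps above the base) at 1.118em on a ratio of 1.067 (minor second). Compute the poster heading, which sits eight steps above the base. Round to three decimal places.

The gap is 8 − (3) = 5 steps, so the factor is 1.067^5.
1.118 × 1.067⁵ = 1.118 × 1.38300 ≈ 1.546

1.546em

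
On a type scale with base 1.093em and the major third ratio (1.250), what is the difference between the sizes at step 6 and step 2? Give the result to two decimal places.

2.46em

Step 2: 1.093 × 1.250² = 1.7078em
Step 6: 1.093 × 1.250⁶ = 4.1695em
Difference: 4.1695 − 1.7078 = 2.4617em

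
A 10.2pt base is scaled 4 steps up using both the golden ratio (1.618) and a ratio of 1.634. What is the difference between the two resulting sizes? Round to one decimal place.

2.8pt

Golden ratio: 10.2 × 1.618⁴ = 69.906pt
At 1.634: 10.2 × 1.634⁴ = 72.712pt
Difference: 72.712 − 69.906 = 2.806pt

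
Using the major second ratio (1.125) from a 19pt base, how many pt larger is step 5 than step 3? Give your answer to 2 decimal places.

Step 3: 19.0 × 1.125³ = 27.0527pt
Step 5: 19.0 × 1.125⁵ = 34.2386pt
Difference: 34.2386 − 27.0527 = 7.1859pt

7.19pt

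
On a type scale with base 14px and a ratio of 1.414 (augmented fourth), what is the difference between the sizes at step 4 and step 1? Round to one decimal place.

36.2px

Step 1: 14.0 × 1.414 = 19.796px
Step 4: 14.0 × 1.414⁴ = 55.966px
Difference: 55.966 − 19.796 = 36.170px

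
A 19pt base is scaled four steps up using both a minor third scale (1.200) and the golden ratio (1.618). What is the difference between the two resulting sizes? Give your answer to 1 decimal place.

90.8pt

Minor third: 19.0 × 1.200⁴ = 39.398pt
Golden ratio: 19.0 × 1.618⁴ = 130.217pt
Difference: 130.217 − 39.398 = 90.819pt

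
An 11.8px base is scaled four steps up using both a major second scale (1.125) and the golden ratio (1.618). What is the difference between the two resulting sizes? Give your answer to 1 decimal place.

62.0px

Major second: 11.8 × 1.125⁴ = 18.901px
Golden ratio: 11.8 × 1.618⁴ = 80.872px
Difference: 80.872 − 18.901 = 61.971px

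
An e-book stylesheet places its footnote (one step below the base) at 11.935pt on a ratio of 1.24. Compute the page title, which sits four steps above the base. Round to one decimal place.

35.0pt

11.935 × 1.24⁵ = 11.935 × 2.93163 ≈ 34.989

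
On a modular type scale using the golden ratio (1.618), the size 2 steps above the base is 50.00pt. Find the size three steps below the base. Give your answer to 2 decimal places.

4.51pt

50.00 ÷ 1.618⁵ = 50.00 ÷ 11.08901 ≈ 4.509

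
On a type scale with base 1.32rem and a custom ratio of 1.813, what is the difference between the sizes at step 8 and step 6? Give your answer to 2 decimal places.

107.21rem

Step 6: 1.32 × 1.813⁶ = 46.8771rem
Step 8: 1.32 × 1.813⁸ = 154.0836rem
Difference: 154.0836 − 46.8771 = 107.2065rem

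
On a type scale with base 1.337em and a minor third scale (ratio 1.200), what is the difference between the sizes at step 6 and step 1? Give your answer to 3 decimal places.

Step 1: 1.337 × 1.200 = 1.60440em
Step 6: 1.337 × 1.200⁶ = 3.99226em
Difference: 3.99226 − 1.60440 = 2.38786em

2.388em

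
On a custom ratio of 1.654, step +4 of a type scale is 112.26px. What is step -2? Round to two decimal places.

Moving from step +4 to step -2 is 6 steps down, so divide by r⁶.
112.26 ÷ 1.654⁶ = 112.26 ÷ 20.47449 ≈ 5.483

5.48px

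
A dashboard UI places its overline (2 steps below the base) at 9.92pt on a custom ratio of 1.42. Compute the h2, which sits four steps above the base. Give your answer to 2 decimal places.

9.92 × 1.42⁶ = 9.92 × 8.19842 ≈ 81.328

81.33pt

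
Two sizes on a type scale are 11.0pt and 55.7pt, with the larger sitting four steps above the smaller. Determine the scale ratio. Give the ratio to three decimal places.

The ratio satisfies 11.0 × r⁴ = 55.7, so r = (55.7 / 11.0)^(1/4).
r = 5.0636^(1/4) ≈ 1.5001

1.500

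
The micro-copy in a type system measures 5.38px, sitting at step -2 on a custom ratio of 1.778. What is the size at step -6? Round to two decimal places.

0.54px

The gap is -6 − (-2) = -4 steps, so the factor is 1.778^-4.
5.38 ÷ 1.778⁴ = 5.38 ÷ 9.99372 ≈ 0.538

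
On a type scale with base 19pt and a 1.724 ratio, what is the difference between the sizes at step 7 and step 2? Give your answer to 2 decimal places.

803.56pt

Step 2: 19.0 × 1.724² = 56.4713pt
Step 7: 19.0 × 1.724⁷ = 860.0316pt
Difference: 860.0316 − 56.4713 = 803.5603pt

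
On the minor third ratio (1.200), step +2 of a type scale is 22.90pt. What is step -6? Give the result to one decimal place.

5.3pt

22.90 ÷ 1.200⁸ = 22.90 ÷ 4.29982 ≈ 5.326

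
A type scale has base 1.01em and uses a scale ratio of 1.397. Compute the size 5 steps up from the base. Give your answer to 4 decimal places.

A modular type scale is a geometric sequence: sizeₙ = base × rⁿ.
1.01 × 1.397⁵ = 1.01 × 5.32086 ≈ 5.3741

5.3741em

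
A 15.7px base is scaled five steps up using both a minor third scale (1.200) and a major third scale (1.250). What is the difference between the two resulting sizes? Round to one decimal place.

Minor third: 15.7 × 1.200⁵ = 39.067px
Major third: 15.7 × 1.250⁵ = 47.913px
Difference: 47.913 − 39.067 = 8.846px

8.8px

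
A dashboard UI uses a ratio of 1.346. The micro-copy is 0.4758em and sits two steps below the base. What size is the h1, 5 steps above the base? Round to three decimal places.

The gap is 5 − (-2) = 7 steps, so the factor is 1.346^7.
0.4758 × 1.346⁷ = 0.4758 × 8.00415 ≈ 3.808

3.808em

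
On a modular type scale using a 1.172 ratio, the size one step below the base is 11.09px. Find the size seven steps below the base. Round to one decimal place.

The gap is -7 − (-1) = -6 steps, so the factor is 1.172^-6.
11.09 ÷ 1.172⁶ = 11.09 ÷ 2.59159 ≈ 4.279

4.3px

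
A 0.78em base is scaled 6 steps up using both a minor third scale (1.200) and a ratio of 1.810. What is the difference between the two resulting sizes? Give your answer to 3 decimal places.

25.097em

Minor third: 0.78 × 1.200⁶ = 2.32907em
At 1.810: 0.78 × 1.810⁶ = 27.42623em
Difference: 27.42623 − 2.32907 = 25.09716em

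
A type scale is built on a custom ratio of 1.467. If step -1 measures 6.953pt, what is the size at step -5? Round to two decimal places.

6.953 ÷ 1.467⁴ = 6.953 ÷ 4.63149 ≈ 1.501

1.50pt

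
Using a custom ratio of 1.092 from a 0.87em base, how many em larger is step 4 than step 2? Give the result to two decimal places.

0.20em

Step 2: 0.87 × 1.092² = 1.0374em
Step 4: 0.87 × 1.092⁴ = 1.2371em
Difference: 1.2371 − 1.0374 = 0.1997em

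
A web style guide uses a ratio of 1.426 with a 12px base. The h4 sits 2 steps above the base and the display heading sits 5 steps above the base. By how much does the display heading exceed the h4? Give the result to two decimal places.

Step 2: 12.0 × 1.426² = 24.4017px
Step 5: 12.0 × 1.426⁵ = 70.7585px
Difference: 70.7585 − 24.4017 = 46.3568px

46.36px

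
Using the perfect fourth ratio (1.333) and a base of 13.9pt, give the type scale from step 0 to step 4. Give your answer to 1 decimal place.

13.9pt, 18.5pt, 24.7pt, 32.9pt, 43.9pt

Step 0: 13.9pt
Step 1: 13.9 × 1.333 = 18.5
Step 2: 13.9 × 1.333² = 24.7
Step 3: 13.9 × 1.333³ = 32.9
Step 4: 13.9 × 1.333⁴ = 43.9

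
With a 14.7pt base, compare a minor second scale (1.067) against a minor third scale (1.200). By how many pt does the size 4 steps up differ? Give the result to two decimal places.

Minor second: 14.7 × 1.067⁴ = 19.0535pt
Minor third: 14.7 × 1.200⁴ = 30.4819pt
Difference: 30.4819 − 19.0535 = 11.4284pt

11.43pt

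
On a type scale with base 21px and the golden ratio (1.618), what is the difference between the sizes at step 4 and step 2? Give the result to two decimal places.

Step 2: 21.0 × 1.618² = 54.9764px
Step 4: 21.0 × 1.618⁴ = 143.9240px
Difference: 143.9240 − 54.9764 = 88.9476px

88.95px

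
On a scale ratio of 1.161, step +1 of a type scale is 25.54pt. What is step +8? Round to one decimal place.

72.6pt

Moving from step +1 to step +8 is 7 steps up, so multiply by r⁷.
25.54 × 1.161⁷ = 25.54 × 2.84332 ≈ 72.618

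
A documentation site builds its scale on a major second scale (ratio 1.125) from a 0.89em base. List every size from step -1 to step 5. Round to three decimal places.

0.791em, 0.890em, 1.001em, 1.126em, 1.267em, 1.426em, 1.604em

Step -1: 0.89 ÷ 1.125 = 0.791
Step 0: 0.89em
Step 1: 0.89 × 1.125 = 1.001
Step 2: 0.89 × 1.125² = 1.126
Step 3: 0.89 × 1.125³ = 1.267
Step 4: 0.89 × 1.125⁴ = 1.426
Step 5: 0.89 × 1.125⁵ = 1.604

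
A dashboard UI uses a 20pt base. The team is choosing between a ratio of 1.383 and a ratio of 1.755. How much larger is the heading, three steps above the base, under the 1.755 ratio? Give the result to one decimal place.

55.2pt

At 1.383: 20.0 × 1.383³ = 52.905pt
At 1.755: 20.0 × 1.755³ = 108.109pt
Difference: 108.109 − 52.905 = 55.204pt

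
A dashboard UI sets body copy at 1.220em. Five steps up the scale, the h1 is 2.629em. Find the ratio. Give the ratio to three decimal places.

1.166

r⁵ = 2.629 / 1.220, so r = (2.629/1.220)^(1/5).
r = 2.1549^(1/5) ≈ 1.1660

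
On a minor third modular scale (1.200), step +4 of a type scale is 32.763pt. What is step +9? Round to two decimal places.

The gap is 9 − (4) = 5 steps, so the factor is 1.200^5.
32.763 × 1.200⁵ = 32.763 × 2.48832 ≈ 81.525

81.52pt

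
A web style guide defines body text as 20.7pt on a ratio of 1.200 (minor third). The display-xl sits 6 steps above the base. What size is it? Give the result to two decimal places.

Each step on a modular scale multiplies by the ratio, so the size n steps from the base is base × ratioⁿ.
20.7 × 1.200⁶ = 20.7 × 2.98598 ≈ 61.81

61.81pt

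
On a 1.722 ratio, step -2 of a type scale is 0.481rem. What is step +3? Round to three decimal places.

7.283rem

0.481 × 1.722⁵ = 0.481 × 15.14139 ≈ 7.283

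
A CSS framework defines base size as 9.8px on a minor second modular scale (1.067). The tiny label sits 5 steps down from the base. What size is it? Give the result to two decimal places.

A modular type scale is a geometric sequence: sizeₙ = base × rⁿ.
9.8 ÷ 1.067⁵ = 9.8 ÷ 1.38300 ≈ 7.09

7.09px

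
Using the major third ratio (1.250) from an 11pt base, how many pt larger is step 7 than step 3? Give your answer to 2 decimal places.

30.97pt

Step 3: 11.0 × 1.250³ = 21.4844pt
Step 7: 11.0 × 1.250⁷ = 52.4521pt
Difference: 52.4521 − 21.4844 = 30.9677pt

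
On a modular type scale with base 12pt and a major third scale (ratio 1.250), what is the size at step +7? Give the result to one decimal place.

A modular type scale is a geometric sequence: sizeₙ = base × rⁿ.
12.0 × 1.250⁷ = 12.0 × 4.76837 ≈ 57.22

57.2pt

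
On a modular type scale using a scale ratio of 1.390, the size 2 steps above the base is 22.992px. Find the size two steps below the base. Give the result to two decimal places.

Moving from step +2 to step -2 is 4 steps down, so divide by r⁴.
22.992 ÷ 1.390⁴ = 22.992 ÷ 3.73301 ≈ 6.159

6.16px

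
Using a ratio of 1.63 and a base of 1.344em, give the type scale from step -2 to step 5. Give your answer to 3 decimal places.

0.506em, 0.825em, 1.344em, 2.191em, 3.571em, 5.821em, 9.487em, 15.465em

Step -2: 1.344 ÷ 1.63² = 0.506
Step -1: 1.344 ÷ 1.63 = 0.825
Step 0: 1.344em
Step 1: 1.344 × 1.63 = 2.191
Step 2: 1.344 × 1.63² = 3.571
Step 3: 1.344 × 1.63³ = 5.821
Step 4: 1.344 × 1.63⁴ = 9.487
Step 5: 1.344 × 1.63⁵ = 15.465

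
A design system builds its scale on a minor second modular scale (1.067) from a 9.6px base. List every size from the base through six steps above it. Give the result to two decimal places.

9.60px, 10.24px, 10.93px, 11.66px, 12.44px, 13.28px, 14.17px

Step 0: 9.6px
Step 1: 9.6 × 1.067 = 10.24
Step 2: 9.6 × 1.067² = 10.93
Step 3: 9.6 × 1.067³ = 11.66
Step 4: 9.6 × 1.067⁴ = 12.44
Step 5: 9.6 × 1.067⁵ = 13.28
Step 6: 9.6 × 1.067⁶ = 14.17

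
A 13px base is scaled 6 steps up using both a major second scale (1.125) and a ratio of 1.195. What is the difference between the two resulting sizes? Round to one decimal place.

Major second: 13.0 × 1.125⁶ = 26.355px
At 1.195: 13.0 × 1.195⁶ = 37.857px
Difference: 37.857 − 26.355 = 11.502px

11.5px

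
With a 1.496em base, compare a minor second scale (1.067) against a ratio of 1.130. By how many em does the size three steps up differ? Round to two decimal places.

Minor second: 1.496 × 1.067³ = 1.8173em
At 1.130: 1.496 × 1.130³ = 2.1586em
Difference: 2.1586 − 1.8173 = 0.3413em

0.34em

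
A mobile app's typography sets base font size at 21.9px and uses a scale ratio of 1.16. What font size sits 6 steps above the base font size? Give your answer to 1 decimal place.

53.4px

21.9 × 1.16⁶ = 21.9 × 2.43640 ≈ 53.36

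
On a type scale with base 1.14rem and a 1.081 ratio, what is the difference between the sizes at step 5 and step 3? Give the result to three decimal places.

Step 3: 1.14 × 1.081³ = 1.44006rem
Step 5: 1.14 × 1.081⁵ = 1.68280rem
Difference: 1.68280 − 1.44006 = 0.24274rem

0.243rem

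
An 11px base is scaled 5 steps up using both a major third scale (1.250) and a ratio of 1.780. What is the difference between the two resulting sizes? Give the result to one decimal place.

163.0px

Major third: 11.0 × 1.250⁵ = 33.569px
At 1.780: 11.0 × 1.780⁵ = 196.559px
Difference: 196.559 − 33.569 = 162.990px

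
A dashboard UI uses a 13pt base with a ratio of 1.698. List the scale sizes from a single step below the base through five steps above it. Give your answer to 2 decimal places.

7.66pt, 13.00pt, 22.07pt, 37.48pt, 63.64pt, 108.07pt, 183.50pt

Step -1: 13.0 ÷ 1.698 = 7.66
Step 0: 13pt
Step 1: 13.0 × 1.698 = 22.07
Step 2: 13.0 × 1.698² = 37.48
Step 3: 13.0 × 1.698³ = 63.64
Step 4: 13.0 × 1.698⁴ = 108.07
Step 5: 13.0 × 1.698⁵ = 183.50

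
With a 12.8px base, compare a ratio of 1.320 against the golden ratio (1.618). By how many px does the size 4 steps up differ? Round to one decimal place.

48.9px

At 1.320: 12.8 × 1.320⁴ = 38.860px
Golden ratio: 12.8 × 1.618⁴ = 87.725px
Difference: 87.725 − 38.860 = 48.865px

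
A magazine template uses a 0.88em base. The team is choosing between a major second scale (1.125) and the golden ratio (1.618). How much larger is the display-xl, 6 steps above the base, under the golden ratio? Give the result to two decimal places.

14.00em

Major second: 0.88 × 1.125⁶ = 1.7840em
Golden ratio: 0.88 × 1.618⁶ = 15.7890em
Difference: 15.7890 − 1.7840 = 14.0050em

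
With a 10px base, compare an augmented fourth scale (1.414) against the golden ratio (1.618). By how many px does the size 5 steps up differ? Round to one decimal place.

Augmented fourth: 10.0 × 1.414⁵ = 56.526px
Golden ratio: 10.0 × 1.618⁵ = 110.890px
Difference: 110.890 − 56.526 = 54.364px

54.4px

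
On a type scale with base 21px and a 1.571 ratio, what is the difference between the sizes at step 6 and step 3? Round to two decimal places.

Step 3: 21.0 × 1.571³ = 81.4231px
Step 6: 21.0 × 1.571⁶ = 315.7013px
Difference: 315.7013 − 81.4231 = 234.2782px

234.28px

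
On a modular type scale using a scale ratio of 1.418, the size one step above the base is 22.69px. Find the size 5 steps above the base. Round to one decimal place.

91.7px

The gap is 5 − (1) = 4 steps, so the factor is 1.418^4.
22.69 × 1.418⁴ = 22.69 × 4.04301 ≈ 91.736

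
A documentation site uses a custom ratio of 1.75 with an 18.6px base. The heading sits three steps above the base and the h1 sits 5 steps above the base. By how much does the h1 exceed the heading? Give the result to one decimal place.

205.6px

Step 3: 18.6 × 1.75³ = 99.684px
Step 5: 18.6 × 1.75⁵ = 305.283px
Difference: 305.283 − 99.684 = 205.599px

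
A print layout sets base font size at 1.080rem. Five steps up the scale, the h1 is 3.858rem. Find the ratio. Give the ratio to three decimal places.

1.290

r⁵ = 3.858 / 1.080, so r = (3.858/1.080)^(1/5).
r = 3.5722^(1/5) ≈ 1.2900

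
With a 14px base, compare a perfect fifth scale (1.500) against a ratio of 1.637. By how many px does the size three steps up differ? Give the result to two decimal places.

Perfect fifth: 14.0 × 1.500³ = 47.2500px
At 1.637: 14.0 × 1.637³ = 61.4149px
Difference: 61.4149 − 47.2500 = 14.1649px

14.16px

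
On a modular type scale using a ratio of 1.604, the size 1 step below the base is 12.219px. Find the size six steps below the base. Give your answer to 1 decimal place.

12.219 ÷ 1.604⁵ = 12.219 ÷ 10.61749 ≈ 1.151

1.2px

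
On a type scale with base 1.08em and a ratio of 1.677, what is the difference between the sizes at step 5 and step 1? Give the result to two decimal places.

12.51em

Step 1: 1.08 × 1.677 = 1.8112em
Step 5: 1.08 × 1.677⁵ = 14.3248em
Difference: 14.3248 − 1.8112 = 12.5136em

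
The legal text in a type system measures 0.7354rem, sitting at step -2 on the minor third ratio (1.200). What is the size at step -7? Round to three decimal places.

0.296rem

0.7354 ÷ 1.200⁵ = 0.7354 ÷ 2.48832 ≈ 0.296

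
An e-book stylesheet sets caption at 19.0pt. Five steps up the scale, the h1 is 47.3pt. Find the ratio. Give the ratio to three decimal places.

1.200

The ratio satisfies 19.0 × r⁵ = 47.3, so r = (47.3 / 19.0)^(1/5).
r = 2.4895^(1/5) ≈ 1.2001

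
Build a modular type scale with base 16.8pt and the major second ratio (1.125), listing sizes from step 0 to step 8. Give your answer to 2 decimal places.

Step 0: 16.8pt
Step 1: 16.8 × 1.125 = 18.90
Step 2: 16.8 × 1.125² = 21.26
Step 3: 16.8 × 1.125³ = 23.92
Step 4: 16.8 × 1.125⁴ = 26.91
Step 5: 16.8 × 1.125⁵ = 30.27
Step 6: 16.8 × 1.125⁶ = 34.06
Step 7: 16.8 × 1.125⁷ = 38.32
Step 8: 16.8 × 1.125⁸ = 43.11

16.80pt, 18.90pt, 21.26pt, 23.92pt, 26.91pt, 30.27pt, 34.06pt, 38.32pt, 43.11pt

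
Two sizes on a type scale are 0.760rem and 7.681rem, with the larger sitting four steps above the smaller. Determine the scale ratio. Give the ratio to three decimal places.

The ratio satisfies 0.760 × r⁴ = 7.681, so r = (7.681 / 0.760)^(1/4).
r = 10.1066^(1/4) ≈ 1.7830

1.783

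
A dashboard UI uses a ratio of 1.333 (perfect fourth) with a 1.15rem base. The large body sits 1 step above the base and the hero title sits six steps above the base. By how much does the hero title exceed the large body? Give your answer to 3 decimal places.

Step 1: 1.15 × 1.333 = 1.53295rem
Step 6: 1.15 × 1.333⁶ = 6.45177rem
Difference: 6.45177 − 1.53295 = 4.91882rem

4.919rem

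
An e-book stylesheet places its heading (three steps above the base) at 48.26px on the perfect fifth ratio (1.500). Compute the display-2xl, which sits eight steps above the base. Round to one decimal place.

366.5px

The gap is 8 − (3) = 5 steps, so the factor is 1.500^5.
48.26 × 1.500⁵ = 48.26 × 7.59375 ≈ 366.474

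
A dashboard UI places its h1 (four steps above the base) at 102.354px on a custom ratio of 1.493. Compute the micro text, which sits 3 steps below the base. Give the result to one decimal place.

102.354 ÷ 1.493⁷ = 102.354 ÷ 16.53555 ≈ 6.190

6.2px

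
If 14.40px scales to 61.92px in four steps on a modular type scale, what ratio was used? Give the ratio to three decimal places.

The ratio satisfies 14.40 × r⁴ = 61.92, so r = (61.92 / 14.40)^(1/4).
r = 4.3000^(1/4) ≈ 1.4400

1.440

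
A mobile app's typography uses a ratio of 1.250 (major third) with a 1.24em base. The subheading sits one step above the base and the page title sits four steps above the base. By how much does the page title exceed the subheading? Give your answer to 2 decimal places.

Step 1: 1.24 × 1.250 = 1.5500em
Step 4: 1.24 × 1.250⁴ = 3.0273em
Difference: 3.0273 − 1.5500 = 1.4773em

1.48em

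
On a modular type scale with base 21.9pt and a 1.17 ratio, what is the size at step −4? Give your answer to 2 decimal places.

21.9 ÷ 1.17⁴ = 21.9 ÷ 1.87389 ≈ 11.69

11.69pt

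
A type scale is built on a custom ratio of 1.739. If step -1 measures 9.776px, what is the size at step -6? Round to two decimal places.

0.61px

Moving from step -1 to step -6 is 5 steps down, so divide by r⁵.
9.776 ÷ 1.739⁵ = 9.776 ÷ 15.90369 ≈ 0.615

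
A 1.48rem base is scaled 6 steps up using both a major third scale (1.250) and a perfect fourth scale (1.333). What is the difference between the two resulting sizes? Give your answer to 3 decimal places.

2.657rem

Major third: 1.48 × 1.250⁶ = 5.64575rem
Perfect fourth: 1.48 × 1.333⁶ = 8.30314rem
Difference: 8.30314 − 5.64575 = 2.65739rem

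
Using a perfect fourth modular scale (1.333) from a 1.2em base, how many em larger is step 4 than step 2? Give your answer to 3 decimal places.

Step 2: 1.2 × 1.333² = 2.13227em
Step 4: 1.2 × 1.333⁴ = 3.78880em
Difference: 3.78880 − 2.13227 = 1.65653em

1.657em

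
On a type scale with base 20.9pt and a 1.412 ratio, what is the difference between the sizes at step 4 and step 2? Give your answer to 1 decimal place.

Step 2: 20.9 × 1.412² = 41.669pt
Step 4: 20.9 × 1.412⁴ = 83.078pt
Difference: 83.078 − 41.669 = 41.409pt

41.4pt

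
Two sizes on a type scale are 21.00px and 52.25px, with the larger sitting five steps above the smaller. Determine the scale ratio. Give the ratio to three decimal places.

1.200

r⁵ = 52.25 / 21.00, so r = (52.25/21.00)^(1/5).
r = 2.4881^(1/5) ≈ 1.2000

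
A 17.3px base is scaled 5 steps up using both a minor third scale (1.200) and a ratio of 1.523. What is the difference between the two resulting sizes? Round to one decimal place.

Minor third: 17.3 × 1.200⁵ = 43.048px
At 1.523: 17.3 × 1.523⁵ = 141.757px
Difference: 141.757 − 43.048 = 98.709px

98.7px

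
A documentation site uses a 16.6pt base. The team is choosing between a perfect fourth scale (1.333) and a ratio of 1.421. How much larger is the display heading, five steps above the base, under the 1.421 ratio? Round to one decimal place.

Perfect fourth: 16.6 × 1.333⁵ = 69.865pt
At 1.421: 16.6 × 1.421⁵ = 96.179pt
Difference: 96.179 − 69.865 = 26.314pt

26.3pt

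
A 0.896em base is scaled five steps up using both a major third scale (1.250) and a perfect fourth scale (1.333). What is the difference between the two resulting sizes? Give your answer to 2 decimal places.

Major third: 0.896 × 1.250⁵ = 2.7344em
Perfect fourth: 0.896 × 1.333⁵ = 3.7710em
Difference: 3.7710 − 2.7344 = 1.0366em

1.04em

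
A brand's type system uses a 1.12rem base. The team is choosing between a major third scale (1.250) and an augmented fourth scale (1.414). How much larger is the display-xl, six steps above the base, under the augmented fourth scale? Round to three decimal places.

4.679rem

Major third: 1.12 × 1.250⁶ = 4.27246rem
Augmented fourth: 1.12 × 1.414⁶ = 8.95188rem
Difference: 8.95188 − 4.27246 = 4.67942rem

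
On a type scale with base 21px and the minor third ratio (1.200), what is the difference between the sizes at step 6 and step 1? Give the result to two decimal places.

37.51px

Step 1: 21.0 × 1.200 = 25.2000px
Step 6: 21.0 × 1.200⁶ = 62.7057px
Difference: 62.7057 − 25.2000 = 37.5057px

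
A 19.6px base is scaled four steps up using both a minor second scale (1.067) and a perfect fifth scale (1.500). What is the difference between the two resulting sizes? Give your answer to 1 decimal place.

Minor second: 19.6 × 1.067⁴ = 25.405px
Perfect fifth: 19.6 × 1.500⁴ = 99.225px
Difference: 99.225 − 25.405 = 73.820px

73.8px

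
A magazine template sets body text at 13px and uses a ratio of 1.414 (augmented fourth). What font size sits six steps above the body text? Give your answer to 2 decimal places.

103.91px

13.0 × 1.414⁶ = 13.0 × 7.99275 ≈ 103.91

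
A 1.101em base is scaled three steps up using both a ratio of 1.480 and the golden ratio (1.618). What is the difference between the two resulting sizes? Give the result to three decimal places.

At 1.480: 1.101 × 1.480³ = 3.56921em
Golden ratio: 1.101 × 1.618³ = 4.66362em
Difference: 4.66362 − 3.56921 = 1.09441em

1.094em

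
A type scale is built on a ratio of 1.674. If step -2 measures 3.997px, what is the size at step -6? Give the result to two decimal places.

0.51px

The gap is -6 − (-2) = -4 steps, so the factor is 1.674^-4.
3.997 ÷ 1.674⁴ = 3.997 ÷ 7.85275 ≈ 0.509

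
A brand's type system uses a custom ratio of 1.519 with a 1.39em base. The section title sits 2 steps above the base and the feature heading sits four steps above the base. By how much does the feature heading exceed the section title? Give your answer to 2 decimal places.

4.19em

Step 2: 1.39 × 1.519² = 3.2072em
Step 4: 1.39 × 1.519⁴ = 7.4002em
Difference: 7.4002 − 3.2072 = 4.1930em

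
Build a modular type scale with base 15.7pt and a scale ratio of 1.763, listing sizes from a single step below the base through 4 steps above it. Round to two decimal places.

Step -1: 15.7 ÷ 1.763 = 8.91
Step 0: 15.7pt
Step 1: 15.7 × 1.763 = 27.68
Step 2: 15.7 × 1.763² = 48.80
Step 3: 15.7 × 1.763³ = 86.03
Step 4: 15.7 × 1.763⁴ = 151.67

8.91pt, 15.70pt, 27.68pt, 48.80pt, 86.03pt, 151.67pt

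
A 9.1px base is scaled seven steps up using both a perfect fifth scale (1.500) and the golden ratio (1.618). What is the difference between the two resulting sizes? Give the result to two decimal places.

108.69px

Perfect fifth: 9.1 × 1.500⁷ = 155.4820px
Golden ratio: 9.1 × 1.618⁷ = 264.1746px
Difference: 264.1746 − 155.4820 = 108.6926px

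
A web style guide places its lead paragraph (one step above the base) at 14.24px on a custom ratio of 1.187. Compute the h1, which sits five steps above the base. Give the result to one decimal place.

The gap is 5 − (1) = 4 steps, so the factor is 1.187^4.
14.24 × 1.187⁴ = 14.24 × 1.98519 ≈ 28.269

28.3px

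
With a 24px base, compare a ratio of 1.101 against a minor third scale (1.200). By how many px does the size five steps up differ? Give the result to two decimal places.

At 1.101: 24.0 × 1.101⁵ = 38.8283px
Minor third: 24.0 × 1.200⁵ = 59.7197px
Difference: 59.7197 − 38.8283 = 20.8914px

20.89px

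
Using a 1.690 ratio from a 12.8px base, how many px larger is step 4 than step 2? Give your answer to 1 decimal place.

67.9px

Step 2: 12.8 × 1.690² = 36.558px
Step 4: 12.8 × 1.690⁴ = 104.414px
Difference: 104.414 − 36.558 = 67.856px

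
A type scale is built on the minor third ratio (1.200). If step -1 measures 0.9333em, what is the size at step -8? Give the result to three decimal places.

0.260em

0.9333 ÷ 1.200⁷ = 0.9333 ÷ 3.58318 ≈ 0.260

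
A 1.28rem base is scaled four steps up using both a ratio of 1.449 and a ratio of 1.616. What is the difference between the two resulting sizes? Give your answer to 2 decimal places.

At 1.449: 1.28 × 1.449⁴ = 5.6427rem
At 1.616: 1.28 × 1.616⁴ = 8.7292rem
Difference: 8.7292 − 5.6427 = 3.0865rem

3.09rem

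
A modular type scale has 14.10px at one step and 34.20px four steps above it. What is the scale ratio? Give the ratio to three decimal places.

1.248

r⁴ = 34.20 / 14.10, so r = (34.20/14.10)^(1/4).
r = 2.4255^(1/4) ≈ 1.2480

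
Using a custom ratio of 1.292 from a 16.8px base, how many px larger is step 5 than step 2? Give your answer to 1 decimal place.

32.4px

Step 2: 16.8 × 1.292² = 28.044px
Step 5: 16.8 × 1.292⁵ = 60.481px
Difference: 60.481 − 28.044 = 32.437px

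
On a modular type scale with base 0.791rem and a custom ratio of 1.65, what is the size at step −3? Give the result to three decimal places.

0.791 ÷ 1.65³ = 0.791 ÷ 4.49212 ≈ 0.176

0.176rem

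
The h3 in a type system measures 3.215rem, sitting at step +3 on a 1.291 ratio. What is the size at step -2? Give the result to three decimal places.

0.896rem

3.215 ÷ 1.291⁵ = 3.215 ÷ 3.58617 ≈ 0.896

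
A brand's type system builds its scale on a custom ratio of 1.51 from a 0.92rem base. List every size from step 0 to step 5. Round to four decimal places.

Step 0: 0.92rem
Step 1: 0.92 × 1.51 = 1.3892
Step 2: 0.92 × 1.51² = 2.0977
Step 3: 0.92 × 1.51³ = 3.1675
Step 4: 0.92 × 1.51⁴ = 4.7829
Step 5: 0.92 × 1.51⁵ = 7.2223

0.9200rem, 1.3892rem, 2.0977rem, 3.1675rem, 4.7829rem, 7.2223rem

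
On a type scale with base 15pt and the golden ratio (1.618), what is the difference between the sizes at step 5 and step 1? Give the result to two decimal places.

142.07pt

Step 1: 15.0 × 1.618 = 24.2700pt
Step 5: 15.0 × 1.618⁵ = 166.3351pt
Difference: 166.3351 − 24.2700 = 142.0651pt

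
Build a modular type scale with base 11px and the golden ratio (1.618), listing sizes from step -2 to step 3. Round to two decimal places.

4.20px, 6.80px, 11.00px, 17.80px, 28.80px, 46.59px

Step -2: 11.0 ÷ 1.618² = 4.20
Step -1: 11.0 ÷ 1.618 = 6.80
Step 0: 11px
Step 1: 11.0 × 1.618 = 17.80
Step 2: 11.0 × 1.618² = 28.80
Step 3: 11.0 × 1.618³ = 46.59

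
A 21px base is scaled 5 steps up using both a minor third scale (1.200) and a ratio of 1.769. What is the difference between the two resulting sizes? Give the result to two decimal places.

Minor third: 21.0 × 1.200⁵ = 52.2547px
At 1.769: 21.0 × 1.769⁵ = 363.7965px
Difference: 363.7965 − 52.2547 = 311.5418px

311.54px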